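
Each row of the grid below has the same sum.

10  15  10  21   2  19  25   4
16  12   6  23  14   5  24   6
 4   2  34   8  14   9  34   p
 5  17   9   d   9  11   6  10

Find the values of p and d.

Rows 1 and 2 both add up to 106, so every row sums to 106.
Row 3: 4 + 2 + 34 + 8 + 14 + 9 + 34 = 105, so the missing entry is 106 − 105 = 1.
Row 4: 5 + 17 + 9 + 9 + 11 + 6 + 10 = 67, so the missing entry is 106 − 67 = 39.

p = 1, d = 39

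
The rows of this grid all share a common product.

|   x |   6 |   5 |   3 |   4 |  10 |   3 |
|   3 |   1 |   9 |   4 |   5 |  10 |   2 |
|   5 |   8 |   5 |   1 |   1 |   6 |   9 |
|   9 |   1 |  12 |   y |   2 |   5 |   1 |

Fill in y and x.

Rows 2 and 3 each multiply to 10800, so every row has product 10800.
Row 4: 9×1×12×2×5×1 = 1080, so the missing entry is 10800 ÷ 1080 = 10.
Row 1: 6×5×3×4×10×3 = 10800, so the missing entry is 10800 ÷ 10800 = 1.

y = 10, x = 1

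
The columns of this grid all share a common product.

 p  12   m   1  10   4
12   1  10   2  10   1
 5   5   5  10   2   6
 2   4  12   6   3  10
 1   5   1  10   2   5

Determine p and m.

p = 10, m = 2

Columns 5 and 6 each multiply to 1200, so every column has product 1200.
Column 1: 12×5×2×1 = 120, so the missing entry is 1200 ÷ 120 = 10.
Column 3: 10×5×12×1 = 600, so the missing entry is 1200 ÷ 600 = 2.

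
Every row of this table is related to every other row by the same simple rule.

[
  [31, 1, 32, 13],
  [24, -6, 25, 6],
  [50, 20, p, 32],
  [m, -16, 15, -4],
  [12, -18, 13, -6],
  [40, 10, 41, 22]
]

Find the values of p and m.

p = 51, m = 14

The difference between any two rows is the same in every column — this is an addition table with the headers hidden.
Row 3 minus row 1 is 20 − 1 = 19, so its entry in column 3 is 32 + 19 = 51.
Row 4 minus row 1 is -16 − 1 = -17, so its entry in column 1 is 31 + (-17) = 14.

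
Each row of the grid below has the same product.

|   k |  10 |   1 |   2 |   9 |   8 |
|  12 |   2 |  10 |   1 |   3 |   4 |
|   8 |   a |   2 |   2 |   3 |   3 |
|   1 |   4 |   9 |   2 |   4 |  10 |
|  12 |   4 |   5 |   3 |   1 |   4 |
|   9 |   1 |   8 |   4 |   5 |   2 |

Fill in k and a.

k = 2, a = 10

Rows 2 and 4 each multiply to 2880, so every row has product 2880.
Row 1: 10×1×2×9×8 = 1440, so the missing entry is 2880 ÷ 1440 = 2.
Row 3: 8×2×2×3×3 = 288, so the missing entry is 2880 ÷ 288 = 10.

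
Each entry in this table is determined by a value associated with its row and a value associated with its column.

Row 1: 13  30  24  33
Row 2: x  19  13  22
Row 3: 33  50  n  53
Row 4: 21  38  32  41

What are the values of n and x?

n = 44, x = 2

The difference between any two rows is the same in every column — this is an addition table with the headers hidden.
Row 3 minus row 1 is 50 − 30 = 20, so its entry in column 3 is 24 + 20 = 44.
Row 2 minus row 1 is 19 − 30 = -11, so its entry in column 1 is 13 + (-11) = 2.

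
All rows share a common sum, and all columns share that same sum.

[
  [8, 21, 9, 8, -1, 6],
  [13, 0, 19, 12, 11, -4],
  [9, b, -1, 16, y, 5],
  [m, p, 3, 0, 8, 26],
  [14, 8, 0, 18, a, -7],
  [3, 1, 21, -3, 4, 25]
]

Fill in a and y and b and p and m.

Rows 1 and 2 both sum to 51, so that's the common total.
The known cells in row 5 total 33, leaving 51 − 33 = 18 for the blank.
The known cells in column 5 total 40, leaving 51 − 40 = 11 for the blank.
The known cells in row 3 total 40, leaving 51 − 40 = 11 for the blank.
The known cells in column 2 total 41, leaving 51 − 41 = 10 for the blank.
The known cells in row 4 total 47, leaving 51 − 47 = 4 for the blank.

a = 18, y = 11, b = 11, p = 10, m = 4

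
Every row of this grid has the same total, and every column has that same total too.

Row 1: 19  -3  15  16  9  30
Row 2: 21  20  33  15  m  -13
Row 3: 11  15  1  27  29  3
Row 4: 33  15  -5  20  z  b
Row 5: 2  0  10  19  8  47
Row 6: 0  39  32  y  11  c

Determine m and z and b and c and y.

Rows 1 and 3 both sum to 86, so that's the common total.
The known cells in row 2 total 76, leaving 86 − 76 = 10 for the blank.
The known cells in column 5 total 67, leaving 86 − 67 = 19 for the blank.
The known cells in column 4 total 97, leaving 86 − 97 = -11 for the blank.
The known cells in row 6 total 71, leaving 86 − 71 = 15 for the blank.
The known cells in row 4 total 82, leaving 86 − 82 = 4 for the blank.

m = 10, z = 19, b = 4, c = 15, y = -11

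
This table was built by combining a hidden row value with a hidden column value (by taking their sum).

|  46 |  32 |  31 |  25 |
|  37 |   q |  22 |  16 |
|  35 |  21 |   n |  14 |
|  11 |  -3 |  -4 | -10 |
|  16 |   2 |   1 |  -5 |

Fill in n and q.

n = 20, q = 23

The difference between any two rows is the same in every column — this is an addition table with the headers hidden.
Row 3 minus row 1 is 35 − 46 = -11, so its entry in column 3 is 31 + (-11) = 20.
Row 2 minus row 1 is 37 − 46 = -9, so its entry in column 2 is 32 + (-9) = 23.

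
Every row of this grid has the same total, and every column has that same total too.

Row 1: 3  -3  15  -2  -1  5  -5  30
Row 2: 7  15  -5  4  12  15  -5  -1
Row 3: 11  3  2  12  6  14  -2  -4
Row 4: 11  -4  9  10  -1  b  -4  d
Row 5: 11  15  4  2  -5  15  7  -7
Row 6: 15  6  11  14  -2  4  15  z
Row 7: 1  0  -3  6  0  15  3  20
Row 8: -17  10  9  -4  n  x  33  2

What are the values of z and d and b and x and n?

Rows 1 and 2 both sum to 42, so that's the common total.
The known cells in column 5 total 9, leaving 42 − 9 = 33 for the blank.
The known cells in row 6 total 63, leaving 42 − 63 = -21 for the blank.
The known cells in column 8 total 19, leaving 42 − 19 = 23 for the blank.
The known cells in row 8 total 66, leaving 42 − 66 = -24 for the blank.
The known cells in row 4 total 44, leaving 42 − 44 = -2 for the blank.

z = -21, d = 23, b = -2, x = -24, n = 33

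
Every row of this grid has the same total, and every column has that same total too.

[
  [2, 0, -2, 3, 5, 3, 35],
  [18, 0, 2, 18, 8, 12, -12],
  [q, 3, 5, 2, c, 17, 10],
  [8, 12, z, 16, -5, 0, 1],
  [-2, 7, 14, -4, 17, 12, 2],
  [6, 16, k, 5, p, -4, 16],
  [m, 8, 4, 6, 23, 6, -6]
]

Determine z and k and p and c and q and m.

Rows 1 and 2 both sum to 46, so that's the common total.
The known cells in row 7 total 41, leaving 46 − 41 = 5 for the blank.
The known cells in column 1 total 37, leaving 46 − 37 = 9 for the blank.
The known cells in row 3 total 46, leaving 46 − 46 = 0 for the blank.
The known cells in column 5 total 48, leaving 46 − 48 = -2 for the blank.
The known cells in row 4 total 32, leaving 46 − 32 = 14 for the blank.
The known cells in row 6 total 37, leaving 46 − 37 = 9 for the blank.

z = 14, k = 9, p = -2, c = 0, q = 9, m = 5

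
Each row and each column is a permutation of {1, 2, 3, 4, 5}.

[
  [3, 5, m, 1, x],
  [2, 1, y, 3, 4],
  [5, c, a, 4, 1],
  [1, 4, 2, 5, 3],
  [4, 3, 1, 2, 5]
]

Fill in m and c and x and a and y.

At (row 2, col 3): row 2 already has {1, 2, 3, 4}, so the value is 5.
At (row 1, col 5): column 5 already has {1, 3, 4, 5}, so the value is 2.
At (row 3, col 2): column 2 already has {1, 3, 4, 5}, so the value is 2.
For row 1, column 3: row 1 already has {1, 2, 3, 5}; that leaves 4.
Cell (3,3): row 3 already has {1, 2, 4, 5} → 3.

m = 4, c = 2, x = 2, a = 3, y = 5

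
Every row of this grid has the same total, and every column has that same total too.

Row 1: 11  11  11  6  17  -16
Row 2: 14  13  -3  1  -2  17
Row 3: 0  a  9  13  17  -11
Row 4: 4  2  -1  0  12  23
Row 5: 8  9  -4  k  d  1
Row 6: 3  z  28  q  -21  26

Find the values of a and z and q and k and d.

Rows 1 and 2 both sum to 40, so that's the common total.
Column 5: 17 − 2 + 17 + 12 − 21 = 23, so its missing entry is 40 − 23 = 17.
Row 3: 0 + 9 + 13 + 17 − 11 = 28, so its missing entry is 40 − 28 = 12.
Row 5: 8 + 9 − 4 + 17 + 1 = 31, so its missing entry is 40 − 31 = 9.
Column 2: 11 + 13 + 12 + 2 + 9 = 47, so its missing entry is 40 − 47 = -7.
Row 6: 3 − 7 + 28 − 21 + 26 = 29, so its missing entry is 40 − 29 = 11.

a = 12, z = -7, q = 11, k = 9, d = 17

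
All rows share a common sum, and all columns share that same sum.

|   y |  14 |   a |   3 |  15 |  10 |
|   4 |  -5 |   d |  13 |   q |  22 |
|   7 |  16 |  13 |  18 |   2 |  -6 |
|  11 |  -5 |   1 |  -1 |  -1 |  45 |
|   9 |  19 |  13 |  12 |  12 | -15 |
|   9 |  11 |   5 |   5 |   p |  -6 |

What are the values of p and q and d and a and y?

p = 26, q = -4, d = 20, a = -2, y = 10

Rows 3 and 4 both sum to 50, so that's the common total.
Column 1 has 4 + 7 + 11 + 9 + 9 = 40; the blank must be 50 − 40 = 10.
Row 6 has 9 + 11 + 5 + 5 − 6 = 24; the blank must be 50 − 24 = 26.
Column 5 has 15 + 2 − 1 + 12 + 26 = 54; the blank must be 50 − 54 = -4.
Row 2 has 4 − 5 + 13 − 4 + 22 = 30; the blank must be 50 − 30 = 20.
Row 1 has 10 + 14 + 3 + 15 + 10 = 52; the blank must be 50 − 52 = -2.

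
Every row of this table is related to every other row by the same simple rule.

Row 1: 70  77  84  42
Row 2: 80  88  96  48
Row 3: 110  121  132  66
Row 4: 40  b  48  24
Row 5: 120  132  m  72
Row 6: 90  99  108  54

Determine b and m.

Each row is a constant multiple of every other row — this is a multiplication table with the headers hidden.
Row 4 is 24/42 = 4/7 times row 1, so its entry in column 2 is 77 × 4/7 = 44.
Row 5 is 72/42 = 12/7 times row 1, so its entry in column 3 is 84 × 12/7 = 144.

b = 44, m = 144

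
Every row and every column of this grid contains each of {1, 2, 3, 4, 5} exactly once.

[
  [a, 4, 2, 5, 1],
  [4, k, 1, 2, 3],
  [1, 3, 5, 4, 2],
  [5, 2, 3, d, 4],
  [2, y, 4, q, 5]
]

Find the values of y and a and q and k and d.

y = 1, a = 3, q = 3, k = 5, d = 1

For row 1, column 1: row 1 already has {1, 2, 4, 5}; that leaves 3.
Cell (2,2): row 2 already has {1, 2, 3, 4} → 5.
For row 4, column 4: row 4 already has {2, 3, 4, 5}; that leaves 1.
For row 5, column 4: column 4 already has {1, 2, 4, 5}; that leaves 3.
At (row 5, col 2): row 5 already has {2, 3, 4, 5}, so the value is 1.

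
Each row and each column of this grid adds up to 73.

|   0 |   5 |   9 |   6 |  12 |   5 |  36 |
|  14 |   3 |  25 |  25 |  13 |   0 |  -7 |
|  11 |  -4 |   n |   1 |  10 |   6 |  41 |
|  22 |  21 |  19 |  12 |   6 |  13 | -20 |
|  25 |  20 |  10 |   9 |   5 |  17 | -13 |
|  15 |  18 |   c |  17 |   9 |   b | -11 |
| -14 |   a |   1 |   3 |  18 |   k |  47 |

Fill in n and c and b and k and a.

Column 2: 5 + 3 − 4 + 21 + 20 + 18 = 63, so its missing entry is 73 − 63 = 10.
Row 7: -14 + 10 + 1 + 3 + 18 + 47 = 65, so its missing entry is 73 − 65 = 8.
Column 6: 5 + 0 + 6 + 13 + 17 + 8 = 49, so its missing entry is 73 − 49 = 24.
Row 3: 11 − 4 + 1 + 10 + 6 + 41 = 65, so its missing entry is 73 − 65 = 8.
Row 6: 15 + 18 + 17 + 9 + 24 − 11 = 72, so its missing entry is 73 − 72 = 1.

n = 8, c = 1, b = 24, k = 8, a = 10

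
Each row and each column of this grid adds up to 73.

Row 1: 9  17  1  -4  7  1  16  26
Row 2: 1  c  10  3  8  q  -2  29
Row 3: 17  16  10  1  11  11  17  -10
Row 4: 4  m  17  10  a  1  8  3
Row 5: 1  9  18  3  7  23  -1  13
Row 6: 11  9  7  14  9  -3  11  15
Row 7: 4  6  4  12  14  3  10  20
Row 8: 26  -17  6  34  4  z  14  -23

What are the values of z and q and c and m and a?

Column 5: 7 + 8 + 11 + 7 + 9 + 14 + 4 = 60, so its missing entry is 73 − 60 = 13.
Row 4: 4 + 17 + 10 + 13 + 1 + 8 + 3 = 56, so its missing entry is 73 − 56 = 17.
Column 2: 17 + 16 + 17 + 9 + 9 + 6 − 17 = 57, so its missing entry is 73 − 57 = 16.
Row 2: 1 + 16 + 10 + 3 + 8 − 2 + 29 = 65, so its missing entry is 73 − 65 = 8.
Row 8: 26 − 17 + 6 + 34 + 4 + 14 − 23 = 44, so its missing entry is 73 − 44 = 29.

z = 29, q = 8, c = 16, m = 17, a = 13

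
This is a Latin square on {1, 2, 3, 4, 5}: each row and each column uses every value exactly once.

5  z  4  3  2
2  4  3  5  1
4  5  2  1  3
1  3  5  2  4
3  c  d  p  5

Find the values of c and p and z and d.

At (row 1, col 2): row 1 already has {2, 3, 4, 5}, so the value is 1.
Cell (5,2): column 2 already has {1, 3, 4, 5} → 2.
For row 5, column 3: column 3 already has {2, 3, 4, 5}; that leaves 1.
For row 5, column 4: row 5 already has {1, 2, 3, 5}; that leaves 4.

c = 2, p = 4, z = 1, d = 1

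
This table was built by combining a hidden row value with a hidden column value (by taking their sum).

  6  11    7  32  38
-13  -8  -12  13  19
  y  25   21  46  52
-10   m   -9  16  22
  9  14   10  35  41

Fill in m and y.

The difference between any two rows is the same in every column — this is an addition table with the headers hidden.
Row 4 minus row 1 is 16 − 32 = -16, so its entry in column 2 is 11 + (-16) = -5.
Row 3 minus row 1 is 46 − 32 = 14, so its entry in column 1 is 6 + 14 = 20.

m = -5, y = 20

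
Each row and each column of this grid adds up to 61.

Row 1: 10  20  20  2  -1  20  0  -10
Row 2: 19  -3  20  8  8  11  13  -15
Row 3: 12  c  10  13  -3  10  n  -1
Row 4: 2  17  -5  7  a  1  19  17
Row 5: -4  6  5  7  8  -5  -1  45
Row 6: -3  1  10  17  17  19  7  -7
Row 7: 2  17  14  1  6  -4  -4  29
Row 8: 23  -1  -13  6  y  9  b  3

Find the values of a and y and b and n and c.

a = 3, y = 23, b = 11, n = 16, c = 4

Column 2: 20 − 3 + 17 + 6 + 1 + 17 − 1 = 57, so its missing entry is 61 − 57 = 4.
Row 4: 2 + 17 − 5 + 7 + 1 + 19 + 17 = 58, so its missing entry is 61 − 58 = 3.
Column 5: -1 + 8 − 3 + 3 + 8 + 17 + 6 = 38, so its missing entry is 61 − 38 = 23.
Row 8: 23 − 1 − 13 + 6 + 23 + 9 + 3 = 50, so its missing entry is 61 − 50 = 11.
Row 3: 12 + 4 + 10 + 13 − 3 + 10 − 1 = 45, so its missing entry is 61 − 45 = 16.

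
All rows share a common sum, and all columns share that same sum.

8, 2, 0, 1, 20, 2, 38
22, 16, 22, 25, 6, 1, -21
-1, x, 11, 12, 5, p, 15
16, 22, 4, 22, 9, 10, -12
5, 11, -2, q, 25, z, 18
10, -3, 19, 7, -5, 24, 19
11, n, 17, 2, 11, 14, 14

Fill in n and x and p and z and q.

n = 2, x = 21, p = 8, z = 12, q = 2

Rows 1 and 2 both sum to 71, so that's the common total.
The known cells in column 4 total 69, leaving 71 − 69 = 2 for the blank.
The known cells in row 7 total 69, leaving 71 − 69 = 2 for the blank.
The known cells in column 2 total 50, leaving 71 − 50 = 21 for the blank.
The known cells in row 5 total 59, leaving 71 − 59 = 12 for the blank.
The known cells in row 3 total 63, leaving 71 − 63 = 8 for the blank.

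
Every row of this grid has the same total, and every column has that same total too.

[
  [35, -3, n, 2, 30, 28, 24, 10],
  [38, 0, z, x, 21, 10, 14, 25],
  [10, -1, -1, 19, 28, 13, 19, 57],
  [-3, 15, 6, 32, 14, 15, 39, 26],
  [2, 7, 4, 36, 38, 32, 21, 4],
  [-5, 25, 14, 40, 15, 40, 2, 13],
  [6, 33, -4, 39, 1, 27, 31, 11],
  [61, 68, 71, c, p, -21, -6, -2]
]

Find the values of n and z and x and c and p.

n = 18, z = 36, x = 0, c = -24, p = -3

Rows 3 and 4 both sum to 144, so that's the common total.
The known cells in column 5 total 147, leaving 144 − 147 = -3 for the blank.
The known cells in row 8 total 168, leaving 144 − 168 = -24 for the blank.
The known cells in row 1 total 126, leaving 144 − 126 = 18 for the blank.
The known cells in column 3 total 108, leaving 144 − 108 = 36 for the blank.
The known cells in row 2 total 144, leaving 144 − 144 = 0 for the blank.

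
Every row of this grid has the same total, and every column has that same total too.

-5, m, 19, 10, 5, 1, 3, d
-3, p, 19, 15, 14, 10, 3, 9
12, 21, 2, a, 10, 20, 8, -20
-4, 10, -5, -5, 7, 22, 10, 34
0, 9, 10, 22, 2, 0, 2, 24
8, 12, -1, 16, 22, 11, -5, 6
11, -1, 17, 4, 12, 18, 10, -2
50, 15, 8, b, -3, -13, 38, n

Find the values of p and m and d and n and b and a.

p = 2, m = 1, d = 35, n = -17, b = -9, a = 16

Rows 4 and 5 both sum to 69, so that's the common total.
The known cells in row 2 total 67, leaving 69 − 67 = 2 for the blank.
The known cells in column 2 total 68, leaving 69 − 68 = 1 for the blank.
The known cells in row 1 total 34, leaving 69 − 34 = 35 for the blank.
The known cells in column 8 total 86, leaving 69 − 86 = -17 for the blank.
The known cells in row 8 total 78, leaving 69 − 78 = -9 for the blank.
The known cells in row 3 total 53, leaving 69 − 53 = 16 for the blank.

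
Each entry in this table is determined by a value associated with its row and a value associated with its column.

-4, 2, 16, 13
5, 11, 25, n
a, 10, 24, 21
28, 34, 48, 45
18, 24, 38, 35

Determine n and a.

The difference between any two rows is the same in every column — this is an addition table with the headers hidden.
Row 2 minus row 1 is 11 − 2 = 9, so its entry in column 4 is 13 + 9 = 22.
Row 3 minus row 1 is 10 − 2 = 8, so its entry in column 1 is -4 + 8 = 4.

n = 22, a = 4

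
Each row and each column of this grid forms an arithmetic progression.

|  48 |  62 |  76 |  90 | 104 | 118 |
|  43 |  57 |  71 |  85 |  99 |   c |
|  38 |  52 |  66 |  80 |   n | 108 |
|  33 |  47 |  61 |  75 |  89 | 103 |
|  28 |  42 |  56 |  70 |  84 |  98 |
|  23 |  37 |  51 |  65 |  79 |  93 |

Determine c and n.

Along each row the entries change by 14 per step; down each column they change by -5.
Row 2: from 43 at column 1, stepping by 14 to column 6 gives 113.
Row 3: from 38 at column 1, stepping by 14 to column 5 gives 94.

c = 113, n = 94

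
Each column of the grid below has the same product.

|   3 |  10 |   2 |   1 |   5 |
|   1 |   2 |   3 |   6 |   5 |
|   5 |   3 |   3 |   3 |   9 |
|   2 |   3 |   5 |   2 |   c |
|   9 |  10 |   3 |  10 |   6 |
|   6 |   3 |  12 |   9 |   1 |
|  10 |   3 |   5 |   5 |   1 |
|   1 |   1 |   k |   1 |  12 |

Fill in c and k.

Columns 1 and 2 each multiply to 16200, so every column has product 16200.
Column 5: 5×5×9×6×1×1×12 = 16200, so the missing entry is 16200 ÷ 16200 = 1.
Column 3: 2×3×3×5×3×12×5 = 16200, so the missing entry is 16200 ÷ 16200 = 1.

c = 1, k = 1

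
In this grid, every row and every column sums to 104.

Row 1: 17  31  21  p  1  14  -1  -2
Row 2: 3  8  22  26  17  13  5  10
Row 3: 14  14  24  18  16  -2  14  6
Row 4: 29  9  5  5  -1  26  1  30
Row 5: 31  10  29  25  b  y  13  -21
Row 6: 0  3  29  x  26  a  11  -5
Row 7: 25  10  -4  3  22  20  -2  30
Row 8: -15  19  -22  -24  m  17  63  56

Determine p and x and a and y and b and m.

Row 8: -15 + 19 − 22 − 24 + 17 + 63 + 56 = 94, so its missing entry is 104 − 94 = 10.
Column 5: 1 + 17 + 16 − 1 + 26 + 22 + 10 = 91, so its missing entry is 104 − 91 = 13.
Row 1: 17 + 31 + 21 + 1 + 14 − 1 − 2 = 81, so its missing entry is 104 − 81 = 23.
Row 5: 31 + 10 + 29 + 25 + 13 + 13 − 21 = 100, so its missing entry is 104 − 100 = 4.
Column 6: 14 + 13 − 2 + 26 + 4 + 20 + 17 = 92, so its missing entry is 104 − 92 = 12.
Row 6: 0 + 3 + 29 + 26 + 12 + 11 − 5 = 76, so its missing entry is 104 − 76 = 28.

p = 23, x = 28, a = 12, y = 4, b = 13, m = 10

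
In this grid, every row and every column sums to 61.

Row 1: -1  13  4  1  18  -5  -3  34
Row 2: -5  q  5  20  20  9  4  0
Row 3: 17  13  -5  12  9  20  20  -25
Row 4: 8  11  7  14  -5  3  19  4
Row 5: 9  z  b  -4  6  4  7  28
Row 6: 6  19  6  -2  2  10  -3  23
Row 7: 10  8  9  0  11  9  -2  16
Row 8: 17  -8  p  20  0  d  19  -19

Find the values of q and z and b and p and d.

Row 2 has -5 + 5 + 20 + 20 + 9 + 4 + 0 = 53; the blank must be 61 − 53 = 8.
Column 6 has -5 + 9 + 20 + 3 + 4 + 10 + 9 = 50; the blank must be 61 − 50 = 11.
Row 8 has 17 − 8 + 20 + 0 + 11 + 19 − 19 = 40; the blank must be 61 − 40 = 21.
Column 3 has 4 + 5 − 5 + 7 + 6 + 9 + 21 = 47; the blank must be 61 − 47 = 14.
Row 5 has 9 + 14 − 4 + 6 + 4 + 7 + 28 = 64; the blank must be 61 − 64 = -3.

q = 8, z = -3, b = 14, p = 21, d = 11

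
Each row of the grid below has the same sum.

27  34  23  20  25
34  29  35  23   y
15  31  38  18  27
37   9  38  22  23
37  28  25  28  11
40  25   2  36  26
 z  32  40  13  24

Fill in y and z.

y = 8, z = 20

Rows 1 and 3 both add up to 129, so every row sums to 129.
Row 2: 34 + 29 + 35 + 23 = 121, so the missing entry is 129 − 121 = 8.
Row 7: 32 + 40 + 13 + 24 = 109, so the missing entry is 129 − 109 = 20.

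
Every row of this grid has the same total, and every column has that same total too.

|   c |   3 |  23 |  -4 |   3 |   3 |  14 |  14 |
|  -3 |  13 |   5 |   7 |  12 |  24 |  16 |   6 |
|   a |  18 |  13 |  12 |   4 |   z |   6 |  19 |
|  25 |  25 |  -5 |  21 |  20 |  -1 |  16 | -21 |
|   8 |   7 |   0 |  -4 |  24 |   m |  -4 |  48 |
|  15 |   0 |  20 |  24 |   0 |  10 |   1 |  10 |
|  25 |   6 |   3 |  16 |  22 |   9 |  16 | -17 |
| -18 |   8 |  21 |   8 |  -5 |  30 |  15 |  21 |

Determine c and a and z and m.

Rows 2 and 4 both sum to 80, so that's the common total.
Row 5: 8 + 7 + 0 − 4 + 24 − 4 + 48 = 79, so its missing entry is 80 − 79 = 1.
Column 6: 3 + 24 − 1 + 1 + 10 + 9 + 30 = 76, so its missing entry is 80 − 76 = 4.
Row 3: 18 + 13 + 12 + 4 + 4 + 6 + 19 = 76, so its missing entry is 80 − 76 = 4.
Row 1: 3 + 23 − 4 + 3 + 3 + 14 + 14 = 56, so its missing entry is 80 − 56 = 24.

c = 24, a = 4, z = 4, m = 1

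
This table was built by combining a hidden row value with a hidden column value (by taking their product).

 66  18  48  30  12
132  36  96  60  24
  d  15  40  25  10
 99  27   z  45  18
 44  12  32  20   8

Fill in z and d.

Each row is a constant multiple of every other row — this is a multiplication table with the headers hidden.
Row 4 is 18/12 = 3/2 times row 1, so its entry in column 3 is 48 × 3/2 = 72.
Row 3 is 10/12 = 5/6 times row 1, so its entry in column 1 is 66 × 5/6 = 55.

z = 72, d = 55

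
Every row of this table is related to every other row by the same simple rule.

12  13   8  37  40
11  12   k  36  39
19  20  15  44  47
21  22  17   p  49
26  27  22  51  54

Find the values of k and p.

k = 7, p = 46

The difference between any two rows is the same in every column — this is an addition table with the headers hidden.
Row 2 minus row 1 is 39 − 40 = -1, so its entry in column 3 is 8 + (-1) = 7.
Row 4 minus row 1 is 49 − 40 = 9, so its entry in column 4 is 37 + 9 = 46.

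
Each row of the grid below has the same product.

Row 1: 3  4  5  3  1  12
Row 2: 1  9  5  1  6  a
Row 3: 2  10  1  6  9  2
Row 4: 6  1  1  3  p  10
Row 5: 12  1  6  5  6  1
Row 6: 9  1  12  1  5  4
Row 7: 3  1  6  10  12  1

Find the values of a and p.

Rows 3 and 6 each multiply to 2160, so every row has product 2160.
Row 2: 1×9×5×1×6 = 270, so the missing entry is 2160 ÷ 270 = 8.
Row 4: 6×1×1×3×10 = 180, so the missing entry is 2160 ÷ 180 = 12.

a = 8, p = 12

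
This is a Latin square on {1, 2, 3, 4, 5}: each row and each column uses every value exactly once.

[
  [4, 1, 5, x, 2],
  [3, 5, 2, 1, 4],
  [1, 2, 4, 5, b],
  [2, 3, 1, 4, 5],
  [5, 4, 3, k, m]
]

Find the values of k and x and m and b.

For row 3, column 5: row 3 already has {1, 2, 4, 5}; that leaves 3.
Cell (5,5): column 5 already has {2, 3, 4, 5} → 1.
For row 1, column 4: row 1 already has {1, 2, 4, 5}; that leaves 3.
Cell (5,4): row 5 already has {1, 3, 4, 5} → 2.

k = 2, x = 3, m = 1, b = 3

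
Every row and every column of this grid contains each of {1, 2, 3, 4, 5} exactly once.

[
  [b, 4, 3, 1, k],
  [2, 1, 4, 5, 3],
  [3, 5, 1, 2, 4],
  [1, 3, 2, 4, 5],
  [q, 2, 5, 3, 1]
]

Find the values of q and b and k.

q = 4, b = 5, k = 2

For row 5, column 1: row 5 already has {1, 2, 3, 5}; that leaves 4.
Cell (1,5): column 5 already has {1, 3, 4, 5} → 2.
At (row 1, col 1): row 1 already has {1, 2, 3, 4}, so the value is 5.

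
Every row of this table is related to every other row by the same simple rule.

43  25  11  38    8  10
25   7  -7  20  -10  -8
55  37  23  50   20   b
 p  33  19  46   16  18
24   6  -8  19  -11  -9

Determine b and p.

b = 22, p = 51

The difference between any two rows is the same in every column — this is an addition table with the headers hidden.
Row 3 minus row 1 is 37 − 25 = 12, so its entry in column 6 is 10 + 12 = 22.
Row 4 minus row 1 is 33 − 25 = 8, so its entry in column 1 is 43 + 8 = 51.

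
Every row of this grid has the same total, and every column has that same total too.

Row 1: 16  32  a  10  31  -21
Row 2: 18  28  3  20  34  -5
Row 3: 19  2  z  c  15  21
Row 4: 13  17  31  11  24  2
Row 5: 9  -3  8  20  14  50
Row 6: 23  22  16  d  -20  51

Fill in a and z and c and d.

Rows 2 and 4 both sum to 98, so that's the common total.
Row 6: 23 + 22 + 16 − 20 + 51 = 92, so its missing entry is 98 − 92 = 6.
Column 4: 10 + 20 + 11 + 20 + 6 = 67, so its missing entry is 98 − 67 = 31.
Row 1: 16 + 32 + 10 + 31 − 21 = 68, so its missing entry is 98 − 68 = 30.
Row 3: 19 + 2 + 31 + 15 + 21 = 88, so its missing entry is 98 − 88 = 10.

a = 30, z = 10, c = 31, d = 6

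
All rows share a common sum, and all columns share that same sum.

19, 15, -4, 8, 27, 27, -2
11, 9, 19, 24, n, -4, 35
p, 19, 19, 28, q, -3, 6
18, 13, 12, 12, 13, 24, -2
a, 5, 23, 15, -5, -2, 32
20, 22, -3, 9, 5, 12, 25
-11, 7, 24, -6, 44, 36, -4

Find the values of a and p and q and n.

Rows 1 and 4 both sum to 90, so that's the common total.
Row 5: 5 + 23 + 15 − 5 − 2 + 32 = 68, so its missing entry is 90 − 68 = 22.
Column 1: 19 + 11 + 18 + 22 + 20 − 11 = 79, so its missing entry is 90 − 79 = 11.
Row 3: 11 + 19 + 19 + 28 − 3 + 6 = 80, so its missing entry is 90 − 80 = 10.
Row 2: 11 + 9 + 19 + 24 − 4 + 35 = 94, so its missing entry is 90 − 94 = -4.

a = 22, p = 11, q = 10, n = -4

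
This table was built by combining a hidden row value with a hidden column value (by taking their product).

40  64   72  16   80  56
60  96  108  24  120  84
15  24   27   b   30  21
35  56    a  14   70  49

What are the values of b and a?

Each row is a constant multiple of every other row — this is a multiplication table with the headers hidden.
Row 3 is 30/80 = 3/8 times row 1, so its entry in column 4 is 16 × 3/8 = 6.
Row 4 is 70/80 = 7/8 times row 1, so its entry in column 3 is 72 × 7/8 = 63.

b = 6, a = 63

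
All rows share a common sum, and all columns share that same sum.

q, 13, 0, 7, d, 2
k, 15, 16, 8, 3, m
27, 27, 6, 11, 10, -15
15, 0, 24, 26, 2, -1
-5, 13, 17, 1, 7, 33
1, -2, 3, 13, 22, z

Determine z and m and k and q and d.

Rows 3 and 4 both sum to 66, so that's the common total.
Row 6: 1 − 2 + 3 + 13 + 22 = 37, so its missing entry is 66 − 37 = 29.
Column 5: 3 + 10 + 2 + 7 + 22 = 44, so its missing entry is 66 − 44 = 22.
Row 1: 13 + 0 + 7 + 22 + 2 = 44, so its missing entry is 66 − 44 = 22.
Column 6: 2 − 15 − 1 + 33 + 29 = 48, so its missing entry is 66 − 48 = 18.
Row 2: 15 + 16 + 8 + 3 + 18 = 60, so its missing entry is 66 − 60 = 6.

z = 29, m = 18, k = 6, q = 22, d = 22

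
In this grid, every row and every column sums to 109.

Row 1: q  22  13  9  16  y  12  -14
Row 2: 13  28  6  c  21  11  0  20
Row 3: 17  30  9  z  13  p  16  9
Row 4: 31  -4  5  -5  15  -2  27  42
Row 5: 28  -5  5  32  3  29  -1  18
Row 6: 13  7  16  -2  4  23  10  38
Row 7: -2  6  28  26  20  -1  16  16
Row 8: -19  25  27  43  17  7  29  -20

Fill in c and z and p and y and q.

c = 10, z = -4, p = 19, y = 23, q = 28

The known cells in column 1 total 81, leaving 109 − 81 = 28 for the blank.
The known cells in row 1 total 86, leaving 109 − 86 = 23 for the blank.
The known cells in column 6 total 90, leaving 109 − 90 = 19 for the blank.
The known cells in row 3 total 113, leaving 109 − 113 = -4 for the blank.
The known cells in row 2 total 99, leaving 109 − 99 = 10 for the blank.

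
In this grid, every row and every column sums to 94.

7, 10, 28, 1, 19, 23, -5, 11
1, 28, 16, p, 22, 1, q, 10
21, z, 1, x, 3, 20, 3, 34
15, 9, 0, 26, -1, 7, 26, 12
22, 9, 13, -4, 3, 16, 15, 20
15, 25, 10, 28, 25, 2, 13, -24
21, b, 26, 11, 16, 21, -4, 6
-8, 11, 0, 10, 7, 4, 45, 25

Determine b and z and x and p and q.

Row 7: 21 + 26 + 11 + 16 + 21 − 4 + 6 = 97, so its missing entry is 94 − 97 = -3.
Column 2: 10 + 28 + 9 + 9 + 25 − 3 + 11 = 89, so its missing entry is 94 − 89 = 5.
Row 3: 21 + 5 + 1 + 3 + 20 + 3 + 34 = 87, so its missing entry is 94 − 87 = 7.
Column 7: -5 + 3 + 26 + 15 + 13 − 4 + 45 = 93, so its missing entry is 94 − 93 = 1.
Row 2: 1 + 28 + 16 + 22 + 1 + 1 + 10 = 79, so its missing entry is 94 − 79 = 15.

b = -3, z = 5, x = 7, p = 15, q = 1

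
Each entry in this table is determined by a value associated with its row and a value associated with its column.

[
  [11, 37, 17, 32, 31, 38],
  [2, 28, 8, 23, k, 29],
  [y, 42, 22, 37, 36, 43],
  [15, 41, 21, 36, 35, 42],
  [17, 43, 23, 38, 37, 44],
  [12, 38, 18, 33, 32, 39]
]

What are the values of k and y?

k = 22, y = 16

The difference between any two rows is the same in every column — this is an addition table with the headers hidden.
Row 2 minus row 1 is 23 − 32 = -9, so its entry in column 5 is 31 + (-9) = 22.
Row 3 minus row 1 is 37 − 32 = 5, so its entry in column 1 is 11 + 5 = 16.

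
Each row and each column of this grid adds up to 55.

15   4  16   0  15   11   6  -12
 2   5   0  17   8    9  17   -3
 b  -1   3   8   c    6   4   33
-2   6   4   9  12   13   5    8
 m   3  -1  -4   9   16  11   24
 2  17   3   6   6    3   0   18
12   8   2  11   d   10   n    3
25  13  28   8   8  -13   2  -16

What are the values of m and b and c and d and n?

m = -3, b = 4, c = -2, d = -1, n = 10

Row 5 has 3 − 1 − 4 + 9 + 16 + 11 + 24 = 58; the blank must be 55 − 58 = -3.
Column 1 has 15 + 2 − 2 − 3 + 2 + 12 + 25 = 51; the blank must be 55 − 51 = 4.
Row 3 has 4 − 1 + 3 + 8 + 6 + 4 + 33 = 57; the blank must be 55 − 57 = -2.
Column 5 has 15 + 8 − 2 + 12 + 9 + 6 + 8 = 56; the blank must be 55 − 56 = -1.
Row 7 has 12 + 8 + 2 + 11 − 1 + 10 + 3 = 45; the blank must be 55 − 45 = 10.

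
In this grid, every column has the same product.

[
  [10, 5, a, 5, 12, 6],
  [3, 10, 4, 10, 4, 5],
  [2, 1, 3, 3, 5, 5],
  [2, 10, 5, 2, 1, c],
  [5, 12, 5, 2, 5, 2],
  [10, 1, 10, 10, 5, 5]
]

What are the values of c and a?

Columns 1 and 5 each multiply to 6000, so every column has product 6000.
Column 6: 6×5×5×2×5 = 1500, so the missing entry is 6000 ÷ 1500 = 4.
Column 3: 4×3×5×5×10 = 3000, so the missing entry is 6000 ÷ 3000 = 2.

c = 4, a = 2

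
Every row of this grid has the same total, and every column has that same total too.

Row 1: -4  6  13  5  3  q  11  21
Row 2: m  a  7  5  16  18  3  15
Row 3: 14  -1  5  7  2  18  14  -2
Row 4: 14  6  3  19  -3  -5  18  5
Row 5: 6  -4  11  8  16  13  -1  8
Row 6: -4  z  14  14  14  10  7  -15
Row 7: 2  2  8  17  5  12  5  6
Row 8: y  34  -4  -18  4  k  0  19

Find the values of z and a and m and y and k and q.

Rows 3 and 4 both sum to 57, so that's the common total.
The known cells in row 6 total 40, leaving 57 − 40 = 17 for the blank.
The known cells in column 2 total 60, leaving 57 − 60 = -3 for the blank.
The known cells in row 1 total 55, leaving 57 − 55 = 2 for the blank.
The known cells in row 2 total 61, leaving 57 − 61 = -4 for the blank.
The known cells in column 1 total 24, leaving 57 − 24 = 33 for the blank.
The known cells in row 8 total 68, leaving 57 − 68 = -11 for the blank.

z = 17, a = -3, m = -4, y = 33, k = -11, q = 2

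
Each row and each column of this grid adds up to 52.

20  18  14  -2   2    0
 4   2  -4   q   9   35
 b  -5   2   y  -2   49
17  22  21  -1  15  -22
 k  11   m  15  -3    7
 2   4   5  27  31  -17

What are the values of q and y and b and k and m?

The known cells in column 3 total 38, leaving 52 − 38 = 14 for the blank.
The known cells in row 5 total 44, leaving 52 − 44 = 8 for the blank.
The known cells in column 1 total 51, leaving 52 − 51 = 1 for the blank.
The known cells in row 3 total 45, leaving 52 − 45 = 7 for the blank.
The known cells in row 2 total 46, leaving 52 − 46 = 6 for the blank.

q = 6, y = 7, b = 1, k = 8, m = 14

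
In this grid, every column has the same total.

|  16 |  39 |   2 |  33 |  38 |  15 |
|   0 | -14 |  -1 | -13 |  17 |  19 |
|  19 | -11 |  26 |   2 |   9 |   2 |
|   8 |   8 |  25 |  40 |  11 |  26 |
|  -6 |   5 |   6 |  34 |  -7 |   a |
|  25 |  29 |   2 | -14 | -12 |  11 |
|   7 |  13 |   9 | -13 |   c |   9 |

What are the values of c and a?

Column 1 sums to 69 and so does column 2; that's the common total.
In column 5 the known cells total 56, leaving 69 − 56 = 13.
In column 6 the known cells total 82, leaving 69 − 82 = -13.

c = 13, a = -13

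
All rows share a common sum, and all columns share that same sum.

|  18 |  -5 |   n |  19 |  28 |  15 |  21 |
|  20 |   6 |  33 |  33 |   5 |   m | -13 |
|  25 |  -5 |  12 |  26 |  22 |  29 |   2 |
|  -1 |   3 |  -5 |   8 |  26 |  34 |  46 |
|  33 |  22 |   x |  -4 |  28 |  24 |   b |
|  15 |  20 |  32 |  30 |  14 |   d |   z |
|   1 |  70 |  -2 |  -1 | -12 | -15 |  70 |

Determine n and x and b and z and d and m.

n = 15, x = 26, b = -18, z = 3, d = -3, m = 27

Rows 3 and 4 both sum to 111, so that's the common total.
Row 2 has 20 + 6 + 33 + 33 + 5 − 13 = 84; the blank must be 111 − 84 = 27.
Column 6 has 15 + 27 + 29 + 34 + 24 − 15 = 114; the blank must be 111 − 114 = -3.
Row 1 has 18 − 5 + 19 + 28 + 15 + 21 = 96; the blank must be 111 − 96 = 15.
Column 3 has 15 + 33 + 12 − 5 + 32 − 2 = 85; the blank must be 111 − 85 = 26.
Row 5 has 33 + 22 + 26 − 4 + 28 + 24 = 129; the blank must be 111 − 129 = -18.
Row 6 has 15 + 20 + 32 + 30 + 14 − 3 = 108; the blank must be 111 − 108 = 3.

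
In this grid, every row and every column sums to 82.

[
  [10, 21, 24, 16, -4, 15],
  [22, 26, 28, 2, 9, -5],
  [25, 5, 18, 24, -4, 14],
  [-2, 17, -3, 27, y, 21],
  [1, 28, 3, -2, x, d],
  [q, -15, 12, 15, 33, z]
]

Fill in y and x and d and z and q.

y = 22, x = 26, d = 26, z = 11, q = 26

Row 4: -2 + 17 − 3 + 27 + 21 = 60, so its missing entry is 82 − 60 = 22.
Column 5: -4 + 9 − 4 + 22 + 33 = 56, so its missing entry is 82 − 56 = 26.
Row 5: 1 + 28 + 3 − 2 + 26 = 56, so its missing entry is 82 − 56 = 26.
Column 6: 15 − 5 + 14 + 21 + 26 = 71, so its missing entry is 82 − 71 = 11.
Row 6: -15 + 12 + 15 + 33 + 11 = 56, so its missing entry is 82 − 56 = 26.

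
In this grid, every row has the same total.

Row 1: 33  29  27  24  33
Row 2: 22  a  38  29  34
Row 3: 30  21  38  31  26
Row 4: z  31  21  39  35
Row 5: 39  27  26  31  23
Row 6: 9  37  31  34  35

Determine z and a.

Rows 3 and 6 both add up to 146, so every row sums to 146.
Row 4: 31 + 21 + 39 + 35 = 126, so the missing entry is 146 − 126 = 20.
Row 2: 22 + 38 + 29 + 34 = 123, so the missing entry is 146 − 123 = 23.

z = 20, a = 23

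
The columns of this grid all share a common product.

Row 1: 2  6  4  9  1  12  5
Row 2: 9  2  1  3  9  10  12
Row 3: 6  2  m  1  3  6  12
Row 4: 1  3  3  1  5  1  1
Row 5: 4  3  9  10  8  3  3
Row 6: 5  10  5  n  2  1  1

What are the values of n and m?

n = 8, m = 4

Columns 5 and 6 each multiply to 2160, so every column has product 2160.
Column 4: 9×3×1×1×10 = 270, so the missing entry is 2160 ÷ 270 = 8.
Column 3: 4×1×3×9×5 = 540, so the missing entry is 2160 ÷ 540 = 4.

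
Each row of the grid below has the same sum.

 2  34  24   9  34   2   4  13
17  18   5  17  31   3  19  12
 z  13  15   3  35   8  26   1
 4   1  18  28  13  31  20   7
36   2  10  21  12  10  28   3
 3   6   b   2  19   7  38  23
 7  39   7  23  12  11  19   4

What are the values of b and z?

Row 4 sums to 122 and so does row 7; that's the common total.
In row 6 the known cells total 98, leaving 122 − 98 = 24.
In row 3 the known cells total 101, leaving 122 − 101 = 21.

b = 24, z = 21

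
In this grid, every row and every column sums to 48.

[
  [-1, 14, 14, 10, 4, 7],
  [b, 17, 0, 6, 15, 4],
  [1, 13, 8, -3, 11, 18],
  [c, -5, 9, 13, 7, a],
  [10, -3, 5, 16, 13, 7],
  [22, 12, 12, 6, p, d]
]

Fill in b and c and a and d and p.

b = 6, c = 10, a = 14, d = -2, p = -2

The known cells in column 5 total 50, leaving 48 − 50 = -2 for the blank.
The known cells in row 6 total 50, leaving 48 − 50 = -2 for the blank.
The known cells in row 2 total 42, leaving 48 − 42 = 6 for the blank.
The known cells in column 1 total 38, leaving 48 − 38 = 10 for the blank.
The known cells in row 4 total 34, leaving 48 − 34 = 14 for the blank.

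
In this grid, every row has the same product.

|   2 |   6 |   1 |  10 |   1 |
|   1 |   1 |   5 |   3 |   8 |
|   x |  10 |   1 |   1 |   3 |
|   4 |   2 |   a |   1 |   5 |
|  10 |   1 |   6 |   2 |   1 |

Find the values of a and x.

Rows 1 and 2 each multiply to 120, so every row has product 120.
Row 4: 4×2×1×5 = 40, so the missing entry is 120 ÷ 40 = 3.
Row 3: 10×1×1×3 = 30, so the missing entry is 120 ÷ 30 = 4.

a = 3, x = 4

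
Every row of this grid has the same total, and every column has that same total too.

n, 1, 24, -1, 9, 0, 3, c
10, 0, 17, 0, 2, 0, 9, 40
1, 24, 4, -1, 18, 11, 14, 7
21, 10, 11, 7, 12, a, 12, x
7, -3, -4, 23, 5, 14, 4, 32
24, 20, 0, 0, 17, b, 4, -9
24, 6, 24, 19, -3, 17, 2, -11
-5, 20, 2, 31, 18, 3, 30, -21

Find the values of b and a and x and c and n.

Rows 2 and 3 both sum to 78, so that's the common total.
Row 6: 24 + 20 + 0 + 0 + 17 + 4 − 9 = 56, so its missing entry is 78 − 56 = 22.
Column 1: 10 + 1 + 21 + 7 + 24 + 24 − 5 = 82, so its missing entry is 78 − 82 = -4.
Row 1: -4 + 1 + 24 − 1 + 9 + 0 + 3 = 32, so its missing entry is 78 − 32 = 46.
Column 8: 46 + 40 + 7 + 32 − 9 − 11 − 21 = 84, so its missing entry is 78 − 84 = -6.
Row 4: 21 + 10 + 11 + 7 + 12 + 12 − 6 = 67, so its missing entry is 78 − 67 = 11.

b = 22, a = 11, x = -6, c = 46, n = -4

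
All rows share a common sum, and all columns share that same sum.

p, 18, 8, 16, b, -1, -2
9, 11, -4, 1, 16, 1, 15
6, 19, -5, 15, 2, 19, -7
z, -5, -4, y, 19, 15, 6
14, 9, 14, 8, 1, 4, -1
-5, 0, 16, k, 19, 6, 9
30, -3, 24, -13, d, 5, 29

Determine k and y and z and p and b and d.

k = 4, y = 18, z = 0, p = -5, b = 15, d = -23

Rows 2 and 3 both sum to 49, so that's the common total.
Row 7 has 30 − 3 + 24 − 13 + 5 + 29 = 72; the blank must be 49 − 72 = -23.
Column 5 has 16 + 2 + 19 + 1 + 19 − 23 = 34; the blank must be 49 − 34 = 15.
Row 1 has 18 + 8 + 16 + 15 − 1 − 2 = 54; the blank must be 49 − 54 = -5.
Column 1 has -5 + 9 + 6 + 14 − 5 + 30 = 49; the blank must be 49 − 49 = 0.
Row 4 has 0 − 5 − 4 + 19 + 15 + 6 = 31; the blank must be 49 − 31 = 18.
Row 6 has -5 + 0 + 16 + 19 + 6 + 9 = 45; the blank must be 49 − 45 = 4.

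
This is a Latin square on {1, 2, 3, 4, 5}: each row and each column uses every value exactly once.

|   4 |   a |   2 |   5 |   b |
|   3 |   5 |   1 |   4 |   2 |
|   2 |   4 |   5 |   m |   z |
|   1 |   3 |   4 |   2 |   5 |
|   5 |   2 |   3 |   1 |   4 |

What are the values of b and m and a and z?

At (row 1, col 2): column 2 already has {2, 3, 4, 5}, so the value is 1.
At (row 3, col 4): column 4 already has {1, 2, 4, 5}, so the value is 3.
Cell (3,5): row 3 already has {2, 3, 4, 5} → 1.
For row 1, column 5: row 1 already has {1, 2, 4, 5}; that leaves 3.

b = 3, m = 3, a = 1, z = 1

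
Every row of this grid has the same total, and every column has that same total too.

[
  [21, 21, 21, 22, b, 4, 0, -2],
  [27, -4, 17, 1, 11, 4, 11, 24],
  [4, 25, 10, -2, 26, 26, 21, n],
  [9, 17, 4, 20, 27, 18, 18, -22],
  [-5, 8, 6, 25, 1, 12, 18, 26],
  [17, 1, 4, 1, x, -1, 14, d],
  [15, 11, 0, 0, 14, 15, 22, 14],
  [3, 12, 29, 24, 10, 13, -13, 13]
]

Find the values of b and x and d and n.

Rows 2 and 4 both sum to 91, so that's the common total.
The known cells in row 1 total 87, leaving 91 − 87 = 4 for the blank.
The known cells in column 5 total 93, leaving 91 − 93 = -2 for the blank.
The known cells in row 3 total 110, leaving 91 − 110 = -19 for the blank.
The known cells in row 6 total 34, leaving 91 − 34 = 57 for the blank.

b = 4, x = -2, d = 57, n = -19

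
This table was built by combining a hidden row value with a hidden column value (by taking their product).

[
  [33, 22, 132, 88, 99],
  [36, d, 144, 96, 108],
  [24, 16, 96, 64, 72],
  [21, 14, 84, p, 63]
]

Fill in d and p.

Each row is a constant multiple of every other row — this is a multiplication table with the headers hidden.
Row 2 is 36/33 = 12/11 times row 1, so its entry in column 2 is 22 × 12/11 = 24.
Row 4 is 21/33 = 7/11 times row 1, so its entry in column 4 is 88 × 7/11 = 56.

d = 24, p = 56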